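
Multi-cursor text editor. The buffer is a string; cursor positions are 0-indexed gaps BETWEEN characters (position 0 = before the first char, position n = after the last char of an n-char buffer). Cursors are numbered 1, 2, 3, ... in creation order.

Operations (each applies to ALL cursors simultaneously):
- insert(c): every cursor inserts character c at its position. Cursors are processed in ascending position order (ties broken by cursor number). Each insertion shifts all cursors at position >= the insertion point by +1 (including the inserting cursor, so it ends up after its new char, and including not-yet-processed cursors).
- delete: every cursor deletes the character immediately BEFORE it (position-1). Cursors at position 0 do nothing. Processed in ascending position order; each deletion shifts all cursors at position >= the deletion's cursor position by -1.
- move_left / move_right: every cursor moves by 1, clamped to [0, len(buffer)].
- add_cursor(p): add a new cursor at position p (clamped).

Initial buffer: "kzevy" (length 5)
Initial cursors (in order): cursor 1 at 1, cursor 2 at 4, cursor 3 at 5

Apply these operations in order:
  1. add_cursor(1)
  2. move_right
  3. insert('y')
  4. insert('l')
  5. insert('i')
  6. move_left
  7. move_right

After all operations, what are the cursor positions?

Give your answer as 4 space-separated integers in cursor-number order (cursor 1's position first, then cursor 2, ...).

After op 1 (add_cursor(1)): buffer="kzevy" (len 5), cursors c1@1 c4@1 c2@4 c3@5, authorship .....
After op 2 (move_right): buffer="kzevy" (len 5), cursors c1@2 c4@2 c2@5 c3@5, authorship .....
After op 3 (insert('y')): buffer="kzyyevyyy" (len 9), cursors c1@4 c4@4 c2@9 c3@9, authorship ..14...23
After op 4 (insert('l')): buffer="kzyyllevyyyll" (len 13), cursors c1@6 c4@6 c2@13 c3@13, authorship ..1414...2323
After op 5 (insert('i')): buffer="kzyylliievyyyllii" (len 17), cursors c1@8 c4@8 c2@17 c3@17, authorship ..141414...232323
After op 6 (move_left): buffer="kzyylliievyyyllii" (len 17), cursors c1@7 c4@7 c2@16 c3@16, authorship ..141414...232323
After op 7 (move_right): buffer="kzyylliievyyyllii" (len 17), cursors c1@8 c4@8 c2@17 c3@17, authorship ..141414...232323

Answer: 8 17 17 8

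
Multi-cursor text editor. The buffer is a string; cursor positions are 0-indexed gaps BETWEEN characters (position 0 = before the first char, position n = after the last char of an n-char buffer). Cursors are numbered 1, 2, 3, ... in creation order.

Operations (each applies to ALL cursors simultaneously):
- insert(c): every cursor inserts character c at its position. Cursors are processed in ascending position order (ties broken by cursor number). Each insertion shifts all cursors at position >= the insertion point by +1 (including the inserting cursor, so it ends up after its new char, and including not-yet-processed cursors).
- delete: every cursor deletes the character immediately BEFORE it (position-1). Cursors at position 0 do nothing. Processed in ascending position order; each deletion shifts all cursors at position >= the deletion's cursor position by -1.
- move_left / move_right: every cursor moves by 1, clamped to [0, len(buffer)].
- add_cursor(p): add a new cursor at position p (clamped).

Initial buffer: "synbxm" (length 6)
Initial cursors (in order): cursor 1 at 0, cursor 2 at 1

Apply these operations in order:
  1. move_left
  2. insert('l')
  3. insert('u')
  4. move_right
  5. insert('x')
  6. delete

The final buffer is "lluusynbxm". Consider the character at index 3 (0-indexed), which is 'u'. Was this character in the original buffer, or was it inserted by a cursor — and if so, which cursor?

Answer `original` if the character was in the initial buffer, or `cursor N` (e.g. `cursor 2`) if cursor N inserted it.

Answer: cursor 2

Derivation:
After op 1 (move_left): buffer="synbxm" (len 6), cursors c1@0 c2@0, authorship ......
After op 2 (insert('l')): buffer="llsynbxm" (len 8), cursors c1@2 c2@2, authorship 12......
After op 3 (insert('u')): buffer="lluusynbxm" (len 10), cursors c1@4 c2@4, authorship 1212......
After op 4 (move_right): buffer="lluusynbxm" (len 10), cursors c1@5 c2@5, authorship 1212......
After op 5 (insert('x')): buffer="lluusxxynbxm" (len 12), cursors c1@7 c2@7, authorship 1212.12.....
After op 6 (delete): buffer="lluusynbxm" (len 10), cursors c1@5 c2@5, authorship 1212......
Authorship (.=original, N=cursor N): 1 2 1 2 . . . . . .
Index 3: author = 2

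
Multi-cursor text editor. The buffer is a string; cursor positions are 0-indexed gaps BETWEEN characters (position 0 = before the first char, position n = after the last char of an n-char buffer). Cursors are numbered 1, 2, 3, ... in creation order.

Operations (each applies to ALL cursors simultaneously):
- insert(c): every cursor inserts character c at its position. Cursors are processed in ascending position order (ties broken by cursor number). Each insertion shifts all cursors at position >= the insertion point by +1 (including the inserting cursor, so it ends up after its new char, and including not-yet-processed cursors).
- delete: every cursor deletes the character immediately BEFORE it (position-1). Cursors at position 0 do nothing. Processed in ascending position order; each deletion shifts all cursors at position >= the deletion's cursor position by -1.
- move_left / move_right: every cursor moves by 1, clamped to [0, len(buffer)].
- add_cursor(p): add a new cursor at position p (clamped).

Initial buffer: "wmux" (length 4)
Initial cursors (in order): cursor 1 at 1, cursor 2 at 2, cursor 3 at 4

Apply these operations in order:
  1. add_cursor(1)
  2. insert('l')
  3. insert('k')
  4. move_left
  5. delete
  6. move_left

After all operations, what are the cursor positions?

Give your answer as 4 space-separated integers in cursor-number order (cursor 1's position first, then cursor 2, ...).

Answer: 1 3 6 1

Derivation:
After op 1 (add_cursor(1)): buffer="wmux" (len 4), cursors c1@1 c4@1 c2@2 c3@4, authorship ....
After op 2 (insert('l')): buffer="wllmluxl" (len 8), cursors c1@3 c4@3 c2@5 c3@8, authorship .14.2..3
After op 3 (insert('k')): buffer="wllkkmlkuxlk" (len 12), cursors c1@5 c4@5 c2@8 c3@12, authorship .1414.22..33
After op 4 (move_left): buffer="wllkkmlkuxlk" (len 12), cursors c1@4 c4@4 c2@7 c3@11, authorship .1414.22..33
After op 5 (delete): buffer="wlkmkuxk" (len 8), cursors c1@2 c4@2 c2@4 c3@7, authorship .14.2..3
After op 6 (move_left): buffer="wlkmkuxk" (len 8), cursors c1@1 c4@1 c2@3 c3@6, authorship .14.2..3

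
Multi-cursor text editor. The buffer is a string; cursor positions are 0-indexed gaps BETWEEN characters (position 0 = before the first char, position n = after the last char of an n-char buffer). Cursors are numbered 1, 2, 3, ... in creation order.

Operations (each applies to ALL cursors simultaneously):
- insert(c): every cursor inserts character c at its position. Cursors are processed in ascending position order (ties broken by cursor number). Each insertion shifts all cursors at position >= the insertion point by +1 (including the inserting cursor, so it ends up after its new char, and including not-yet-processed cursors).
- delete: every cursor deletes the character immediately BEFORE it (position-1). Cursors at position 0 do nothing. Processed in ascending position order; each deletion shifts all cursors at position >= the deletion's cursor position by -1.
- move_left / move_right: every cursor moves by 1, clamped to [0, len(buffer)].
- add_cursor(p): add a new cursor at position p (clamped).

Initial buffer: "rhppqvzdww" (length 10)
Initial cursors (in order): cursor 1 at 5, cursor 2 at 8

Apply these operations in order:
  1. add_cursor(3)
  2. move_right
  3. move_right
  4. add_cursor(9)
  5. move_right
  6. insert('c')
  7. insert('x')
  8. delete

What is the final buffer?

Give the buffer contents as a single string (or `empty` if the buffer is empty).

After op 1 (add_cursor(3)): buffer="rhppqvzdww" (len 10), cursors c3@3 c1@5 c2@8, authorship ..........
After op 2 (move_right): buffer="rhppqvzdww" (len 10), cursors c3@4 c1@6 c2@9, authorship ..........
After op 3 (move_right): buffer="rhppqvzdww" (len 10), cursors c3@5 c1@7 c2@10, authorship ..........
After op 4 (add_cursor(9)): buffer="rhppqvzdww" (len 10), cursors c3@5 c1@7 c4@9 c2@10, authorship ..........
After op 5 (move_right): buffer="rhppqvzdww" (len 10), cursors c3@6 c1@8 c2@10 c4@10, authorship ..........
After op 6 (insert('c')): buffer="rhppqvczdcwwcc" (len 14), cursors c3@7 c1@10 c2@14 c4@14, authorship ......3..1..24
After op 7 (insert('x')): buffer="rhppqvcxzdcxwwccxx" (len 18), cursors c3@8 c1@12 c2@18 c4@18, authorship ......33..11..2424
After op 8 (delete): buffer="rhppqvczdcwwcc" (len 14), cursors c3@7 c1@10 c2@14 c4@14, authorship ......3..1..24

Answer: rhppqvczdcwwcc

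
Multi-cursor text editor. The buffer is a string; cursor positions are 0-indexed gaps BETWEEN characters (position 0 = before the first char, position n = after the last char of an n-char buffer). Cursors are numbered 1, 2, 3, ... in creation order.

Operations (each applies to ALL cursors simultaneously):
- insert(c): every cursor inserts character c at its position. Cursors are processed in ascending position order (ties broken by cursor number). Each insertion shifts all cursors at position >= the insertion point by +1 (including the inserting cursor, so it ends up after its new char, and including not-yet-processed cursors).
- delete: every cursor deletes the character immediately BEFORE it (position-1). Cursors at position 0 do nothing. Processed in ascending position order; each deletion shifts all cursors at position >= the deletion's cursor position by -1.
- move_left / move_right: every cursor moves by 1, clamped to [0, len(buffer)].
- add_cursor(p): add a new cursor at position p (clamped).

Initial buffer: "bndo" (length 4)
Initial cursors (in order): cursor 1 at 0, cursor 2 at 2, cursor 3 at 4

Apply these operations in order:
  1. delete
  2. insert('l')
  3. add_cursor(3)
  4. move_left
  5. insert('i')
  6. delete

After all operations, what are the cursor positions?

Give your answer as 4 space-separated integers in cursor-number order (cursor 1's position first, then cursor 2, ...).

Answer: 0 2 4 2

Derivation:
After op 1 (delete): buffer="bd" (len 2), cursors c1@0 c2@1 c3@2, authorship ..
After op 2 (insert('l')): buffer="lbldl" (len 5), cursors c1@1 c2@3 c3@5, authorship 1.2.3
After op 3 (add_cursor(3)): buffer="lbldl" (len 5), cursors c1@1 c2@3 c4@3 c3@5, authorship 1.2.3
After op 4 (move_left): buffer="lbldl" (len 5), cursors c1@0 c2@2 c4@2 c3@4, authorship 1.2.3
After op 5 (insert('i')): buffer="ilbiildil" (len 9), cursors c1@1 c2@5 c4@5 c3@8, authorship 11.242.33
After op 6 (delete): buffer="lbldl" (len 5), cursors c1@0 c2@2 c4@2 c3@4, authorship 1.2.3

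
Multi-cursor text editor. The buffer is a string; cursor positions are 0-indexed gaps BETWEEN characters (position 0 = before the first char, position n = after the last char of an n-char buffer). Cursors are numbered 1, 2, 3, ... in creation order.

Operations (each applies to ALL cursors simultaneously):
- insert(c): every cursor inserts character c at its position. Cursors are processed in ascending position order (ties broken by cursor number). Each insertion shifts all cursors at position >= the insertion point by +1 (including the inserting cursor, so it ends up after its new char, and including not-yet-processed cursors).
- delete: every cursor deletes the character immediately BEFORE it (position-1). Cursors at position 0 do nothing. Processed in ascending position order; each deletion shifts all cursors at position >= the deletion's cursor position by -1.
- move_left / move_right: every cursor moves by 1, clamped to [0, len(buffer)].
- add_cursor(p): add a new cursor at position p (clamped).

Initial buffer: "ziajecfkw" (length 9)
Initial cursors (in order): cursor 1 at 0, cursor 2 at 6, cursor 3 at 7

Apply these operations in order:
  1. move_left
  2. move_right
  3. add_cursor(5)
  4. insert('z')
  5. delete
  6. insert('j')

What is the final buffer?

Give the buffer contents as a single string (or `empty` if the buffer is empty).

Answer: zjiajejcjfjkw

Derivation:
After op 1 (move_left): buffer="ziajecfkw" (len 9), cursors c1@0 c2@5 c3@6, authorship .........
After op 2 (move_right): buffer="ziajecfkw" (len 9), cursors c1@1 c2@6 c3@7, authorship .........
After op 3 (add_cursor(5)): buffer="ziajecfkw" (len 9), cursors c1@1 c4@5 c2@6 c3@7, authorship .........
After op 4 (insert('z')): buffer="zziajezczfzkw" (len 13), cursors c1@2 c4@7 c2@9 c3@11, authorship .1....4.2.3..
After op 5 (delete): buffer="ziajecfkw" (len 9), cursors c1@1 c4@5 c2@6 c3@7, authorship .........
After op 6 (insert('j')): buffer="zjiajejcjfjkw" (len 13), cursors c1@2 c4@7 c2@9 c3@11, authorship .1....4.2.3..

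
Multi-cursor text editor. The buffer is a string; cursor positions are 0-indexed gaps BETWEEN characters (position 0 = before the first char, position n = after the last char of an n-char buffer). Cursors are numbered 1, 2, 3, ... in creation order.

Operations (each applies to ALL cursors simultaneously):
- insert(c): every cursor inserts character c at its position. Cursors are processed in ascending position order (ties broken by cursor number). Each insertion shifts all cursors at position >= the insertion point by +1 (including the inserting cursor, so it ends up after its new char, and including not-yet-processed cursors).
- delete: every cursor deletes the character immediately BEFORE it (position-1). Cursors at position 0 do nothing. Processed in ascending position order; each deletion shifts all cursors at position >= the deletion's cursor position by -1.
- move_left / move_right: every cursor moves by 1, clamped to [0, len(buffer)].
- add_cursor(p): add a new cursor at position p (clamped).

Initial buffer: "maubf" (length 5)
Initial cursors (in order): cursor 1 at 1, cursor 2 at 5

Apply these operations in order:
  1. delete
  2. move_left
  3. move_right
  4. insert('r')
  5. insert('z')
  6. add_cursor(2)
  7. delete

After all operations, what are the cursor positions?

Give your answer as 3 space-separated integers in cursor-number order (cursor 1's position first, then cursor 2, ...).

Answer: 1 4 1

Derivation:
After op 1 (delete): buffer="aub" (len 3), cursors c1@0 c2@3, authorship ...
After op 2 (move_left): buffer="aub" (len 3), cursors c1@0 c2@2, authorship ...
After op 3 (move_right): buffer="aub" (len 3), cursors c1@1 c2@3, authorship ...
After op 4 (insert('r')): buffer="arubr" (len 5), cursors c1@2 c2@5, authorship .1..2
After op 5 (insert('z')): buffer="arzubrz" (len 7), cursors c1@3 c2@7, authorship .11..22
After op 6 (add_cursor(2)): buffer="arzubrz" (len 7), cursors c3@2 c1@3 c2@7, authorship .11..22
After op 7 (delete): buffer="aubr" (len 4), cursors c1@1 c3@1 c2@4, authorship ...2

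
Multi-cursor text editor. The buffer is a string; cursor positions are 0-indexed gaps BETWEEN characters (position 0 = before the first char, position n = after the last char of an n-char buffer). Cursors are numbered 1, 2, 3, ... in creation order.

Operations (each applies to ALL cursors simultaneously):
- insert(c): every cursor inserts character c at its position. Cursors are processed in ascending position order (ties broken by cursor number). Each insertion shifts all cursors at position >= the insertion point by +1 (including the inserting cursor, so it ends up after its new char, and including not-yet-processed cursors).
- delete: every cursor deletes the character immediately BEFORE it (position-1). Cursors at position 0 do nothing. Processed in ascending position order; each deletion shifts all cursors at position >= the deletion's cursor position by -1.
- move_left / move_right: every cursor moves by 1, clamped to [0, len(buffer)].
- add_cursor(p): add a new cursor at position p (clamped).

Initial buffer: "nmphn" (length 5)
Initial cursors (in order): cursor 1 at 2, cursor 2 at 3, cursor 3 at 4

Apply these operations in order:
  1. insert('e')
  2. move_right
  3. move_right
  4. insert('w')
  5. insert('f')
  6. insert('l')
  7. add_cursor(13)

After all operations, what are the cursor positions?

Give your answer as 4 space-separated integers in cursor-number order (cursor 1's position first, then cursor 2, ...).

Answer: 8 13 17 13

Derivation:
After op 1 (insert('e')): buffer="nmepehen" (len 8), cursors c1@3 c2@5 c3@7, authorship ..1.2.3.
After op 2 (move_right): buffer="nmepehen" (len 8), cursors c1@4 c2@6 c3@8, authorship ..1.2.3.
After op 3 (move_right): buffer="nmepehen" (len 8), cursors c1@5 c2@7 c3@8, authorship ..1.2.3.
After op 4 (insert('w')): buffer="nmepewhewnw" (len 11), cursors c1@6 c2@9 c3@11, authorship ..1.21.32.3
After op 5 (insert('f')): buffer="nmepewfhewfnwf" (len 14), cursors c1@7 c2@11 c3@14, authorship ..1.211.322.33
After op 6 (insert('l')): buffer="nmepewflhewflnwfl" (len 17), cursors c1@8 c2@13 c3@17, authorship ..1.2111.3222.333
After op 7 (add_cursor(13)): buffer="nmepewflhewflnwfl" (len 17), cursors c1@8 c2@13 c4@13 c3@17, authorship ..1.2111.3222.333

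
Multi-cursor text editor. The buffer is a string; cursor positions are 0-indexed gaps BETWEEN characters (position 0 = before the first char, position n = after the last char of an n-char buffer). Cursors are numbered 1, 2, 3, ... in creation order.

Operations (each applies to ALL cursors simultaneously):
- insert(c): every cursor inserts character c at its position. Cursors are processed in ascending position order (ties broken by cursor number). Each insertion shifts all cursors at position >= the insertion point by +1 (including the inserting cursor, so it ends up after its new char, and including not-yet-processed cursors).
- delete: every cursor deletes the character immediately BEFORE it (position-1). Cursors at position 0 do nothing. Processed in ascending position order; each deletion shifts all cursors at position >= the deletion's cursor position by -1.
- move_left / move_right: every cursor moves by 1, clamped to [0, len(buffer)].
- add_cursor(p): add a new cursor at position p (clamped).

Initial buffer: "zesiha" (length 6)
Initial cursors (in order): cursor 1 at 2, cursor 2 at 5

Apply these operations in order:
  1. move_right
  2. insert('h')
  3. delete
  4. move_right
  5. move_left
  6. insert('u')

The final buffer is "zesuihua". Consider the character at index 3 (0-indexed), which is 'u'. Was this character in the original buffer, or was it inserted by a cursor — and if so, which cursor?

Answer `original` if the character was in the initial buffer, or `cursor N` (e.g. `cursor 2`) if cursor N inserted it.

Answer: cursor 1

Derivation:
After op 1 (move_right): buffer="zesiha" (len 6), cursors c1@3 c2@6, authorship ......
After op 2 (insert('h')): buffer="zeshihah" (len 8), cursors c1@4 c2@8, authorship ...1...2
After op 3 (delete): buffer="zesiha" (len 6), cursors c1@3 c2@6, authorship ......
After op 4 (move_right): buffer="zesiha" (len 6), cursors c1@4 c2@6, authorship ......
After op 5 (move_left): buffer="zesiha" (len 6), cursors c1@3 c2@5, authorship ......
After op 6 (insert('u')): buffer="zesuihua" (len 8), cursors c1@4 c2@7, authorship ...1..2.
Authorship (.=original, N=cursor N): . . . 1 . . 2 .
Index 3: author = 1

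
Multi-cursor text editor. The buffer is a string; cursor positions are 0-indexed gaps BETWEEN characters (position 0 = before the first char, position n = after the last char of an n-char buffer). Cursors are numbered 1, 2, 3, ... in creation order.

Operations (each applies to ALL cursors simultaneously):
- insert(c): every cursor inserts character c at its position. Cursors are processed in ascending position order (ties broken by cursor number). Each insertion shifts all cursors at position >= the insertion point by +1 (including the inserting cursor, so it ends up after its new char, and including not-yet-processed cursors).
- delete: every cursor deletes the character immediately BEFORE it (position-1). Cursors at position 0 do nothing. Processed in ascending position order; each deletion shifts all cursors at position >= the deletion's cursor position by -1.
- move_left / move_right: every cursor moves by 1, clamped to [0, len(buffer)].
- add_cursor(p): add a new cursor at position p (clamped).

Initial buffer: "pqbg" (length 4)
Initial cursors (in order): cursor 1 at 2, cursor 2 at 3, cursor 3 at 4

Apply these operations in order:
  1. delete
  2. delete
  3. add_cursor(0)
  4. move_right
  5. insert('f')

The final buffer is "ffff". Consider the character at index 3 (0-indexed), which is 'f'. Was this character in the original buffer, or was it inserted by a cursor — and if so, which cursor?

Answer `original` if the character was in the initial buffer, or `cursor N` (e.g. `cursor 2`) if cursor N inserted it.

Answer: cursor 4

Derivation:
After op 1 (delete): buffer="p" (len 1), cursors c1@1 c2@1 c3@1, authorship .
After op 2 (delete): buffer="" (len 0), cursors c1@0 c2@0 c3@0, authorship 
After op 3 (add_cursor(0)): buffer="" (len 0), cursors c1@0 c2@0 c3@0 c4@0, authorship 
After op 4 (move_right): buffer="" (len 0), cursors c1@0 c2@0 c3@0 c4@0, authorship 
After op 5 (insert('f')): buffer="ffff" (len 4), cursors c1@4 c2@4 c3@4 c4@4, authorship 1234
Authorship (.=original, N=cursor N): 1 2 3 4
Index 3: author = 4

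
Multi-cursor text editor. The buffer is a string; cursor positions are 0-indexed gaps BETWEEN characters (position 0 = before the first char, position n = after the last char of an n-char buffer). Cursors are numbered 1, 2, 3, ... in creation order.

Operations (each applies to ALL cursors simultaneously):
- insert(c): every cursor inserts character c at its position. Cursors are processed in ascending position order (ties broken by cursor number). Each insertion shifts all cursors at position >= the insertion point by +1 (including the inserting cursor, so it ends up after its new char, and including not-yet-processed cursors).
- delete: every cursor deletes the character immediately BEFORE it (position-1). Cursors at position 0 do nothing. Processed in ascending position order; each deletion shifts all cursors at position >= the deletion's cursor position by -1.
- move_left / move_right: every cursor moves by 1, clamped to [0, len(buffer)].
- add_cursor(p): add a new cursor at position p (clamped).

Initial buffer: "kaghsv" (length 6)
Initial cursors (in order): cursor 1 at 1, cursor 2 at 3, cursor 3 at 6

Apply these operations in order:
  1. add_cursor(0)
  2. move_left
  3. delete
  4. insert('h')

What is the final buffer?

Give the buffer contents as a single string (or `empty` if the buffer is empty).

After op 1 (add_cursor(0)): buffer="kaghsv" (len 6), cursors c4@0 c1@1 c2@3 c3@6, authorship ......
After op 2 (move_left): buffer="kaghsv" (len 6), cursors c1@0 c4@0 c2@2 c3@5, authorship ......
After op 3 (delete): buffer="kghv" (len 4), cursors c1@0 c4@0 c2@1 c3@3, authorship ....
After op 4 (insert('h')): buffer="hhkhghhv" (len 8), cursors c1@2 c4@2 c2@4 c3@7, authorship 14.2..3.

Answer: hhkhghhv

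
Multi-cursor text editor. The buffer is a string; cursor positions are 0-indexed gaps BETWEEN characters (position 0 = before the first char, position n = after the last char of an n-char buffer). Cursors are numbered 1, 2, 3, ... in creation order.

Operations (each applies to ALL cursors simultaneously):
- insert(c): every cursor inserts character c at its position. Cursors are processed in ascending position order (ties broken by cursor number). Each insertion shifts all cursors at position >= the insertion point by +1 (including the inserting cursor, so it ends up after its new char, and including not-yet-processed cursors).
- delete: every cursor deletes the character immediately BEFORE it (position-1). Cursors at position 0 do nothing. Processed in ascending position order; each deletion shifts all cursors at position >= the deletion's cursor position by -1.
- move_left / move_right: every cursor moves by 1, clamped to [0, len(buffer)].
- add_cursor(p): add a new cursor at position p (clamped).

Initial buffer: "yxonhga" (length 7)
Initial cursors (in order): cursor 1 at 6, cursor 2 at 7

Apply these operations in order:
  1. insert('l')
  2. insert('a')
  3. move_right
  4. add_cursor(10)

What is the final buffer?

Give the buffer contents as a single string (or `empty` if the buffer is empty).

Answer: yxonhglaala

Derivation:
After op 1 (insert('l')): buffer="yxonhglal" (len 9), cursors c1@7 c2@9, authorship ......1.2
After op 2 (insert('a')): buffer="yxonhglaala" (len 11), cursors c1@8 c2@11, authorship ......11.22
After op 3 (move_right): buffer="yxonhglaala" (len 11), cursors c1@9 c2@11, authorship ......11.22
After op 4 (add_cursor(10)): buffer="yxonhglaala" (len 11), cursors c1@9 c3@10 c2@11, authorship ......11.22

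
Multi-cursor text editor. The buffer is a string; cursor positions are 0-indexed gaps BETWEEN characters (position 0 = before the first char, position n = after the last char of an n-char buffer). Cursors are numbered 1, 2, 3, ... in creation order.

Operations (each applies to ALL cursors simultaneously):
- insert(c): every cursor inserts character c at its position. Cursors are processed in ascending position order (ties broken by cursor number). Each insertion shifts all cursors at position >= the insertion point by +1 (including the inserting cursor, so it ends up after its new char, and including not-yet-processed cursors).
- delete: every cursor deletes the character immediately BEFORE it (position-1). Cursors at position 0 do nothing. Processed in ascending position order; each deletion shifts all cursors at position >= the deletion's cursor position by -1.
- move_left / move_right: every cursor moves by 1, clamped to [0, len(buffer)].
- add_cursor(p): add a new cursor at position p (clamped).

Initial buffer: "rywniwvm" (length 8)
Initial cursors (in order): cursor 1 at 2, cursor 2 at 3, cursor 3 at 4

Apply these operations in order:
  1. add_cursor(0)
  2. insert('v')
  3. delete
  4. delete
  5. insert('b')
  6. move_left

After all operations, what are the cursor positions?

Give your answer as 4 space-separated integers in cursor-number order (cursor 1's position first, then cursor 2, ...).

Answer: 4 4 4 0

Derivation:
After op 1 (add_cursor(0)): buffer="rywniwvm" (len 8), cursors c4@0 c1@2 c2@3 c3@4, authorship ........
After op 2 (insert('v')): buffer="vryvwvnviwvm" (len 12), cursors c4@1 c1@4 c2@6 c3@8, authorship 4..1.2.3....
After op 3 (delete): buffer="rywniwvm" (len 8), cursors c4@0 c1@2 c2@3 c3@4, authorship ........
After op 4 (delete): buffer="riwvm" (len 5), cursors c4@0 c1@1 c2@1 c3@1, authorship .....
After op 5 (insert('b')): buffer="brbbbiwvm" (len 9), cursors c4@1 c1@5 c2@5 c3@5, authorship 4.123....
After op 6 (move_left): buffer="brbbbiwvm" (len 9), cursors c4@0 c1@4 c2@4 c3@4, authorship 4.123....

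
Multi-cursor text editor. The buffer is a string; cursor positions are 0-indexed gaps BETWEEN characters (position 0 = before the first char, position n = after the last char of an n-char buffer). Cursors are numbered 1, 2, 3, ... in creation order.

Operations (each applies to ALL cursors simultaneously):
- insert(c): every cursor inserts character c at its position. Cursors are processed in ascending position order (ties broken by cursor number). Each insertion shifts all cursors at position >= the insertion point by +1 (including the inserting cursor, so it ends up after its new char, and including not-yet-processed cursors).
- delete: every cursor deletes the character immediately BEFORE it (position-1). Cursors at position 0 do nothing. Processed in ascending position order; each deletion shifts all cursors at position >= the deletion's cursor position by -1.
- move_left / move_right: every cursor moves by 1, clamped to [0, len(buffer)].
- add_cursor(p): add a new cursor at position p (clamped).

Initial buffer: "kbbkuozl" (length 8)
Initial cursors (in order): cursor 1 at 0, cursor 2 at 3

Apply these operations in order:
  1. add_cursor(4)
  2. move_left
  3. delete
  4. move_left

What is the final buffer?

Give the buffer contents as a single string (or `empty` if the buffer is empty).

After op 1 (add_cursor(4)): buffer="kbbkuozl" (len 8), cursors c1@0 c2@3 c3@4, authorship ........
After op 2 (move_left): buffer="kbbkuozl" (len 8), cursors c1@0 c2@2 c3@3, authorship ........
After op 3 (delete): buffer="kkuozl" (len 6), cursors c1@0 c2@1 c3@1, authorship ......
After op 4 (move_left): buffer="kkuozl" (len 6), cursors c1@0 c2@0 c3@0, authorship ......

Answer: kkuozl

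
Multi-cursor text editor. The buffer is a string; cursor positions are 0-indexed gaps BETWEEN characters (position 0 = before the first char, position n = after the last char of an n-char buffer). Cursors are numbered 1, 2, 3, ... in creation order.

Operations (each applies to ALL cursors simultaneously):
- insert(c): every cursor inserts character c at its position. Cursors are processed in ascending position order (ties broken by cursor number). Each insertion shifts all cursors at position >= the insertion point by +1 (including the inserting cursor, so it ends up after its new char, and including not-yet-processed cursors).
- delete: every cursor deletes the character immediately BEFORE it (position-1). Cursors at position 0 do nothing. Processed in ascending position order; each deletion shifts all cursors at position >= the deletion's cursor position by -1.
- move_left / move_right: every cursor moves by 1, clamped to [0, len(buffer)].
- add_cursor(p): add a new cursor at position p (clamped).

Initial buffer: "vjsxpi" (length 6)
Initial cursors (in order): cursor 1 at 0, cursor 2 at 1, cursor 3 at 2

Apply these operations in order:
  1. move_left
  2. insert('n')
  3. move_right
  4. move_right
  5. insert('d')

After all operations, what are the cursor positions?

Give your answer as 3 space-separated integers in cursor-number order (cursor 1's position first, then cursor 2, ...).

After op 1 (move_left): buffer="vjsxpi" (len 6), cursors c1@0 c2@0 c3@1, authorship ......
After op 2 (insert('n')): buffer="nnvnjsxpi" (len 9), cursors c1@2 c2@2 c3@4, authorship 12.3.....
After op 3 (move_right): buffer="nnvnjsxpi" (len 9), cursors c1@3 c2@3 c3@5, authorship 12.3.....
After op 4 (move_right): buffer="nnvnjsxpi" (len 9), cursors c1@4 c2@4 c3@6, authorship 12.3.....
After op 5 (insert('d')): buffer="nnvnddjsdxpi" (len 12), cursors c1@6 c2@6 c3@9, authorship 12.312..3...

Answer: 6 6 9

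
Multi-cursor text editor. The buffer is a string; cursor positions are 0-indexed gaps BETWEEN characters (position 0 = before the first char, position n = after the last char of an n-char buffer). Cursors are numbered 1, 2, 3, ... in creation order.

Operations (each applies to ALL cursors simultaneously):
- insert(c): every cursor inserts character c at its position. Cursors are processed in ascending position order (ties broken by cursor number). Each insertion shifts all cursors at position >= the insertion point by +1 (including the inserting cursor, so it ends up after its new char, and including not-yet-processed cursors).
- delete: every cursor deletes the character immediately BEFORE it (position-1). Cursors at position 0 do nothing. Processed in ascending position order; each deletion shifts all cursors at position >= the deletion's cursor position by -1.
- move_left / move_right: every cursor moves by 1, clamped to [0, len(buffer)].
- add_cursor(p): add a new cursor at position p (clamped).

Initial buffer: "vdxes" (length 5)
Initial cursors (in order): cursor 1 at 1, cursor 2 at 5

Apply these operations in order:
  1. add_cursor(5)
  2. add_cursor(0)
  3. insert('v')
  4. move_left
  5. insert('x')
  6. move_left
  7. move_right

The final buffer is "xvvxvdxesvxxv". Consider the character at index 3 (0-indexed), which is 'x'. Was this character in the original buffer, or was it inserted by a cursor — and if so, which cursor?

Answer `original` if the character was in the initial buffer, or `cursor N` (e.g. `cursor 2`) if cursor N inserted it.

Answer: cursor 1

Derivation:
After op 1 (add_cursor(5)): buffer="vdxes" (len 5), cursors c1@1 c2@5 c3@5, authorship .....
After op 2 (add_cursor(0)): buffer="vdxes" (len 5), cursors c4@0 c1@1 c2@5 c3@5, authorship .....
After op 3 (insert('v')): buffer="vvvdxesvv" (len 9), cursors c4@1 c1@3 c2@9 c3@9, authorship 4.1....23
After op 4 (move_left): buffer="vvvdxesvv" (len 9), cursors c4@0 c1@2 c2@8 c3@8, authorship 4.1....23
After op 5 (insert('x')): buffer="xvvxvdxesvxxv" (len 13), cursors c4@1 c1@4 c2@12 c3@12, authorship 44.11....2233
After op 6 (move_left): buffer="xvvxvdxesvxxv" (len 13), cursors c4@0 c1@3 c2@11 c3@11, authorship 44.11....2233
After op 7 (move_right): buffer="xvvxvdxesvxxv" (len 13), cursors c4@1 c1@4 c2@12 c3@12, authorship 44.11....2233
Authorship (.=original, N=cursor N): 4 4 . 1 1 . . . . 2 2 3 3
Index 3: author = 1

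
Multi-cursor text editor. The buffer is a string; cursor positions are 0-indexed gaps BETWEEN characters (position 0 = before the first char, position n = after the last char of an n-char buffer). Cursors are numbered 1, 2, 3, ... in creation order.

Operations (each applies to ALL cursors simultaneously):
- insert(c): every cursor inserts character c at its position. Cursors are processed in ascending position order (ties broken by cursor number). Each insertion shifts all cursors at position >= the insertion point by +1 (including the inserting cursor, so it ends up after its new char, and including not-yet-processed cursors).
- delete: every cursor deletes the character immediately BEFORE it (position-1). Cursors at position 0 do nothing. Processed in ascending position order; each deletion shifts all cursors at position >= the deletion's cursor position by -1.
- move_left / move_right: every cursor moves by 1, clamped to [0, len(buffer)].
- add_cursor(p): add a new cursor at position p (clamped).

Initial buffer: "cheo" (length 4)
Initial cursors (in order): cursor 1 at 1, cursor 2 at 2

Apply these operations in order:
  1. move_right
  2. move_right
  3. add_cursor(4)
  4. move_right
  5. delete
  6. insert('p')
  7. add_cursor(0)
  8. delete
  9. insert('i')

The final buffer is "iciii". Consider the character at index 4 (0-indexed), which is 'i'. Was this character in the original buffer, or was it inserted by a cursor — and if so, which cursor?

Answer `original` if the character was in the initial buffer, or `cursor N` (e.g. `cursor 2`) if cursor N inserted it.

Answer: cursor 3

Derivation:
After op 1 (move_right): buffer="cheo" (len 4), cursors c1@2 c2@3, authorship ....
After op 2 (move_right): buffer="cheo" (len 4), cursors c1@3 c2@4, authorship ....
After op 3 (add_cursor(4)): buffer="cheo" (len 4), cursors c1@3 c2@4 c3@4, authorship ....
After op 4 (move_right): buffer="cheo" (len 4), cursors c1@4 c2@4 c3@4, authorship ....
After op 5 (delete): buffer="c" (len 1), cursors c1@1 c2@1 c3@1, authorship .
After op 6 (insert('p')): buffer="cppp" (len 4), cursors c1@4 c2@4 c3@4, authorship .123
After op 7 (add_cursor(0)): buffer="cppp" (len 4), cursors c4@0 c1@4 c2@4 c3@4, authorship .123
After op 8 (delete): buffer="c" (len 1), cursors c4@0 c1@1 c2@1 c3@1, authorship .
After op 9 (insert('i')): buffer="iciii" (len 5), cursors c4@1 c1@5 c2@5 c3@5, authorship 4.123
Authorship (.=original, N=cursor N): 4 . 1 2 3
Index 4: author = 3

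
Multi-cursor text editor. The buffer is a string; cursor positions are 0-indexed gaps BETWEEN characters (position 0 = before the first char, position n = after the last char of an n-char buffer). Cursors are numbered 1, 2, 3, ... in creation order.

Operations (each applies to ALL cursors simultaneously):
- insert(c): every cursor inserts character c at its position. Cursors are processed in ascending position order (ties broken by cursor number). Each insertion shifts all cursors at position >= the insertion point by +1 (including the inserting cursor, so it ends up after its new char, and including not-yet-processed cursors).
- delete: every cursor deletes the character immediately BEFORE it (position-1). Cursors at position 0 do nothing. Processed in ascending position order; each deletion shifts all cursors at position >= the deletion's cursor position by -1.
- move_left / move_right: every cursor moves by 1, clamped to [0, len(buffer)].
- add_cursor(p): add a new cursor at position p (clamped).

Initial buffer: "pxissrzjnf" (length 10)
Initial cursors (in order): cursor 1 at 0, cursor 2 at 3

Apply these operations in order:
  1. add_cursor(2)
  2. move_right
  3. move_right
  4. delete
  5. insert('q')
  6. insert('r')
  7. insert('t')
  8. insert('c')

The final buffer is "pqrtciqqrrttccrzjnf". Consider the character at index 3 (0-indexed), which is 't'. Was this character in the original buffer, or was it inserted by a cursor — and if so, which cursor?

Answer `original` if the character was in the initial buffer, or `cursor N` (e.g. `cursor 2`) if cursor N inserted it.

After op 1 (add_cursor(2)): buffer="pxissrzjnf" (len 10), cursors c1@0 c3@2 c2@3, authorship ..........
After op 2 (move_right): buffer="pxissrzjnf" (len 10), cursors c1@1 c3@3 c2@4, authorship ..........
After op 3 (move_right): buffer="pxissrzjnf" (len 10), cursors c1@2 c3@4 c2@5, authorship ..........
After op 4 (delete): buffer="pirzjnf" (len 7), cursors c1@1 c2@2 c3@2, authorship .......
After op 5 (insert('q')): buffer="pqiqqrzjnf" (len 10), cursors c1@2 c2@5 c3@5, authorship .1.23.....
After op 6 (insert('r')): buffer="pqriqqrrrzjnf" (len 13), cursors c1@3 c2@8 c3@8, authorship .11.2323.....
After op 7 (insert('t')): buffer="pqrtiqqrrttrzjnf" (len 16), cursors c1@4 c2@11 c3@11, authorship .111.232323.....
After op 8 (insert('c')): buffer="pqrtciqqrrttccrzjnf" (len 19), cursors c1@5 c2@14 c3@14, authorship .1111.23232323.....
Authorship (.=original, N=cursor N): . 1 1 1 1 . 2 3 2 3 2 3 2 3 . . . . .
Index 3: author = 1

Answer: cursor 1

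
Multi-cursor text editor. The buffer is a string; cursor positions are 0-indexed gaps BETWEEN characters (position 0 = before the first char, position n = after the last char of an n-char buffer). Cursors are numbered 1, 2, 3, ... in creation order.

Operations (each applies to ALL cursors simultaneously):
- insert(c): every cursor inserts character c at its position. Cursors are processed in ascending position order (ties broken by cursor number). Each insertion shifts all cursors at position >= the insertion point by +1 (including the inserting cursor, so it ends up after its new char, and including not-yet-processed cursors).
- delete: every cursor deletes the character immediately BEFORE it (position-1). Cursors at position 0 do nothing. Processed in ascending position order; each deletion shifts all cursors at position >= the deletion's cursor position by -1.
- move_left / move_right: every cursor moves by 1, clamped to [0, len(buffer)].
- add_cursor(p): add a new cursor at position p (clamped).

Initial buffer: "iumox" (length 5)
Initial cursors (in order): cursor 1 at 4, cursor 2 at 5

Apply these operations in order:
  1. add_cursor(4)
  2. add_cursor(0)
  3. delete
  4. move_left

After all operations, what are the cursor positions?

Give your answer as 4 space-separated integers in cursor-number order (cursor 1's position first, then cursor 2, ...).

Answer: 1 1 1 0

Derivation:
After op 1 (add_cursor(4)): buffer="iumox" (len 5), cursors c1@4 c3@4 c2@5, authorship .....
After op 2 (add_cursor(0)): buffer="iumox" (len 5), cursors c4@0 c1@4 c3@4 c2@5, authorship .....
After op 3 (delete): buffer="iu" (len 2), cursors c4@0 c1@2 c2@2 c3@2, authorship ..
After op 4 (move_left): buffer="iu" (len 2), cursors c4@0 c1@1 c2@1 c3@1, authorship ..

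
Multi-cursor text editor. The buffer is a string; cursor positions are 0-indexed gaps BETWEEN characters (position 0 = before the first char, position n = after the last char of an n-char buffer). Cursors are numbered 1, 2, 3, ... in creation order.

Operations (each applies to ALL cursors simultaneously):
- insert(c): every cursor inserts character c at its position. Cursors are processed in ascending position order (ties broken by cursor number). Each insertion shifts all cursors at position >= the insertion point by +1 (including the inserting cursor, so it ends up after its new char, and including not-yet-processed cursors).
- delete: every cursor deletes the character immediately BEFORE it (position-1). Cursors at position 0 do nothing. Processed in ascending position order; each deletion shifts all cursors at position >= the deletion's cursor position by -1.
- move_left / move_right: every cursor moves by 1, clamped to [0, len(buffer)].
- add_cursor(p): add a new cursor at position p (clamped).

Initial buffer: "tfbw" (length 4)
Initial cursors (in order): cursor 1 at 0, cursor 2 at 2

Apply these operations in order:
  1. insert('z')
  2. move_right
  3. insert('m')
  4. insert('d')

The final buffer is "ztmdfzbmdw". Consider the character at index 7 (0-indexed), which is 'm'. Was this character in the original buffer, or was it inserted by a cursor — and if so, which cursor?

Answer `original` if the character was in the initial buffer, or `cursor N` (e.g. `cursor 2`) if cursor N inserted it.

After op 1 (insert('z')): buffer="ztfzbw" (len 6), cursors c1@1 c2@4, authorship 1..2..
After op 2 (move_right): buffer="ztfzbw" (len 6), cursors c1@2 c2@5, authorship 1..2..
After op 3 (insert('m')): buffer="ztmfzbmw" (len 8), cursors c1@3 c2@7, authorship 1.1.2.2.
After op 4 (insert('d')): buffer="ztmdfzbmdw" (len 10), cursors c1@4 c2@9, authorship 1.11.2.22.
Authorship (.=original, N=cursor N): 1 . 1 1 . 2 . 2 2 .
Index 7: author = 2

Answer: cursor 2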